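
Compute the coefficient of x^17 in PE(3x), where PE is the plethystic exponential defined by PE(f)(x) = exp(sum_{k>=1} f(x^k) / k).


With f(x) = 3x, the exponent is sum_{k>=1} 3 x^k / k = 3 * (-ln(1 - x)). Exponentiating:
PE(3x) = exp(-3 ln(1 - x)) = 1/(1 - x)^3.
By the negative binomial expansion, [x^n] 1/(1 - x)^3 = C(n + 2, 2).
For n = 17: C(19, 2) = 171.

171


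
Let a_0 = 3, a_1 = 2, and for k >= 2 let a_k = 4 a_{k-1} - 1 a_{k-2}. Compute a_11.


Iterating the recurrence forward:
a_0 = 3
a_1 = 2
a_2 = 4*2 - 1*3 = 5
a_3 = 4*5 - 1*2 = 18
a_4 = 4*18 - 1*5 = 67
a_5 = 4*67 - 1*18 = 250
a_6 = 4*250 - 1*67 = 933
a_7 = 4*933 - 1*250 = 3482
a_8 = 4*3482 - 1*933 = 12995
a_9 = 4*12995 - 1*3482 = 48498
a_10 = 4*48498 - 1*12995 = 180997
a_11 = 4*180997 - 1*48498 = 675490
So a_11 = 675490.

675490


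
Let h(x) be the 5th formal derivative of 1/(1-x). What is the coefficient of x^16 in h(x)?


Differentiating 5 times: d^5/dx^5 [1/(1-x)] = 5!/(1-x)^6.
The expansion 1/(1-x)^6 = sum_{k>=0} C(k+5, 5) x^k, so the coefficient of x^n in 5!/(1-x)^6 is 5! * C(n+5, 5).
For n = 16: 120 * C(21, 5) = 120 * 20349 = 2441880

2441880


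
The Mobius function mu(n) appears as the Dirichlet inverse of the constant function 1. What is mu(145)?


145 = 5 * 29 (all distinct primes).
mu(145) = (-1)^2 = 1

1


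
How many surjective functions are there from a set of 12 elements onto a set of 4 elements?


By inclusion-exclusion on which target elements are missed, the number of surjections from an n-set onto a k-set is
surj(n, k) = sum_{j=0}^{k} (-1)^j C(k, j) (k - j)^n.
Equivalently surj(n, k) = k! * S(n, k), where S(n, k) is the Stirling number of the second kind.
For n = 12, k = 4:
S(12, 4) = 611501, so
surj = 4! * 611501 = 24 * 611501 = 14676024.

14676024


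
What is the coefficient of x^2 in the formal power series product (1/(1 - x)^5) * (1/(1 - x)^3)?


Combine the factors: (1/(1 - x)^5) * (1/(1 - x)^3) = 1/(1 - x)^8.
Then use 1/(1 - x)^r = sum_{k>=0} C(k + r - 1, r - 1) x^k with r = 8 and k = 2:
C(9, 7) = 36.

36


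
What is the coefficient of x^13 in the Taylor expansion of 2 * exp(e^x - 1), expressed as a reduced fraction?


exp(e^x - 1) = sum_{k>=0} Bell_k x^k / k!, where Bell_k is the k-th Bell number.
So the coefficient of x^13 is 2 * Bell_13 / 13!.
Computing: Bell_13 = 27644437 and 13! = 6227020800, giving
2 * 27644437/6227020800 = 27644437/3113510400.

27644437/3113510400


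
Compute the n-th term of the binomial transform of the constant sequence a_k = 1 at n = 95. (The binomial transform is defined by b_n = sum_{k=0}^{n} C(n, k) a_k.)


With a_k = 1 for all k, b_n = sum_{k=0}^{n} C(n, k) = 2^n by the binomial theorem.
For n = 95: 2^95 = 39614081257132168796771975168.

39614081257132168796771975168


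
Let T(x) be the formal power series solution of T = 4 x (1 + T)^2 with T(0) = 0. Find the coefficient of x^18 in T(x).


Apply the Lagrange inversion formula: if T = 4 x * phi(T) with phi(t) = (1 + t)^2, then [x^n] T = 4^n * (1/n) [t^(n-1)] phi(t)^n = 4^n * (1/n) [t^(n-1)] (1 + t)^(2n) = 4^n * (1/n) C(2n, n-1).
Using the identity C(2n, n-1) = C(2n, n) * n / (n+1), the unscaled factor equals C(2n, n) / (n+1) = C_n, the n-th Catalan number.
For n = 18: C_18 = C(36, 18) / 19 = 9075135300/19 = 477638700.
With the 4^18 = 68719476736 factor, the coefficient is 68719476736 * 477638700 = 32823081532863283200.

32823081532863283200


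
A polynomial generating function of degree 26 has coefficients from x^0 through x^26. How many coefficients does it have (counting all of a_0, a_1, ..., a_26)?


A polynomial of degree 26 takes the form a_0 + a_1 x + ... + a_26 x^26.
The number of coefficients is 26 + 1 = 27.

27


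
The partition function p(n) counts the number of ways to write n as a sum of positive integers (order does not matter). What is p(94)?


Using the generating function prod_{k>=1} 1/(1-x^k), we compute p(94).
By dynamic programming over parts 1 through 94:
p(94) = 92669720

92669720


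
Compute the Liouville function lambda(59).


The Liouville function is lambda(k) = (-1)^Omega(k), where Omega(k) counts the prime factors of k with multiplicity.
Factoring: 59 = 59, so Omega(59) = 1.
lambda(59) = (-1)^1 = -1.

-1


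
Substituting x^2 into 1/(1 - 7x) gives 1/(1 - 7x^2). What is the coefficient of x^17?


Since 1/(1 - 7x^2) only has even powers of x,
the coefficient of x^17 (odd) is 0.

0


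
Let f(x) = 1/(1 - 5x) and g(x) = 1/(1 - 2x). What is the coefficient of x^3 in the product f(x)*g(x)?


The coefficient of x^n in f*g is the Cauchy product: sum_{k=0}^{n} a^k * b^(n-k).
With a=5, b=2, n=3:
sum_{k=0}^{3} 5^k * 2^(3-k)
= 203

203


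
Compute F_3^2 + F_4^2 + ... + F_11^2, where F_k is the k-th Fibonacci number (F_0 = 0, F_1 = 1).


There is a standard identity sum_{k=0}^{N} F_k^2 = F_N * F_{N+1} (proved inductively from the telescoping relation F_k^2 = F_k F_{k+1} - F_{k-1} F_k). Then
sum_{k=3}^{11} F_k^2 = F_11 F_12 - F_2 F_3.
Computing: F_11 = 89, F_12 = 144, F_2 = 1, F_3 = 2.
Sum = 89 * 144 - 1 * 2 = 12814.

12814


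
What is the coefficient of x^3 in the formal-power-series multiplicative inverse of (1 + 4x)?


The inverse is 1/(1 + 4x). Apply the geometric identity 1/(1 - y) = sum_{k>=0} y^k with y = -4x:
1/(1 + 4x) = sum_{k>=0} (-4)^k x^k.
So the coefficient of x^3 is (-4)^3 = -64.

-64


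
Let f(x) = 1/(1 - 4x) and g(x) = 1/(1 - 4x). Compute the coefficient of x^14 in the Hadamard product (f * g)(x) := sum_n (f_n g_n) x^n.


f has coefficients f_k = 4^k and g has coefficients g_k = 4^k, so the Hadamard product has coefficient (f*g)_k = 4^k * 4^k = 16^k.
For k = 14: 16^14 = 72057594037927936.

72057594037927936


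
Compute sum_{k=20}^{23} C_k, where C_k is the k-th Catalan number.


C_20 through C_23: 6564120420, 24466267020, 91482563640, 343059613650
Sum = 6564120420 + 24466267020 + 91482563640 + 343059613650
= 465572564730

465572564730


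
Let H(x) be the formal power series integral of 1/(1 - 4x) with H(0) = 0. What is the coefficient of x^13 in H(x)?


1/(1 - 4x) = sum_{k>=0} 4^k x^k. Integrating termwise with H(0) = 0:
H(x) = sum_{k>=0} 4^k x^(k+1) / (k+1) = sum_{m>=1} 4^(m-1) x^m / m.
For m = 13: 4^12/13 = 16777216/13 = 16777216/13.

16777216/13


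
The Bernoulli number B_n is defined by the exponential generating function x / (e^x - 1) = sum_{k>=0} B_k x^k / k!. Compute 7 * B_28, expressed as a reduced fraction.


Bernoulli numbers can also be computed recursively via B_0 = 1 and sum_{j=0}^{m} C(m+1, j) B_j = 0 for m >= 1. Odd-index Bernoulli numbers vanish for k >= 3.
Computing B_28 = -23749461029/870, so 7 * B_28 = 7 * -23749461029/870 = -166246227203/870.

-166246227203/870


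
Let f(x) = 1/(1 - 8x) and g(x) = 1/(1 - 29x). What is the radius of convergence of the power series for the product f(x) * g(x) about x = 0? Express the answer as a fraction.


The radius of 1/(1 - 8x) is 1/8 (nearest singularity at x = 1/8), and the radius of 1/(1 - 29x) is 1/29.
The product f(x)*g(x) = 1/((1 - 8x)(1 - 29x)) has singularities at both 1/8 and 1/29, so its radius of convergence is the distance to the nearest one:
min(1/8, 1/29) = 1/29.

1/29


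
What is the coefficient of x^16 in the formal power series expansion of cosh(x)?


The Maclaurin series is cosh(t) = sum_{m>=0} t^(2m) / (2m)!, so substituting t = x, only even powers of x are nonzero, with coefficient of x^(2m) equal to 1 / (2m)!.
For x^16 the coefficient is 1/16! = 1/20922789888000 = 1/20922789888000.

1/20922789888000


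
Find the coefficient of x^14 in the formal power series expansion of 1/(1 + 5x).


Write 1/(1 + c x) = 1/(1 - (-c) x) and apply the geometric-series identity
1/(1 - y) = sum_{k>=0} y^k to get 1/(1 + c x) = sum_{k>=0} (-c)^k x^k.
So the coefficient of x^k is (-c)^k = (-1)^k * c^k.
Here c = 5 and k = 14:
(-5)^14 = 1 * 6103515625 = 6103515625

6103515625


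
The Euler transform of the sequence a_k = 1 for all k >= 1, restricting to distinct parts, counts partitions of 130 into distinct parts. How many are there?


Partitions of 130 into distinct parts can be computed via generating function.
Product (1+x)(1+x^2)(1+x^3)...
The coefficient of x^130 = 4654670

4654670


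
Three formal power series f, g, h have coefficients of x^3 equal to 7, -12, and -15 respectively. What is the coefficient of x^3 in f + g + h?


Series addition is componentwise:
7 + -12 + -15
= -20

-20


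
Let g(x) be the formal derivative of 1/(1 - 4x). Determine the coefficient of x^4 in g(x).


Differentiate termwise: d/dx sum_{k>=0} 4^k x^k = sum_{k>=1} k 4^k x^(k-1) = sum_{j>=0} (j+1) 4^(j+1) x^j.
Equivalently, d/dx [1/(1 - 4x)] = 4/(1 - 4x)^2.
For j = 4: 5 * 4^5 = 5 * 1024 = 5120.

5120


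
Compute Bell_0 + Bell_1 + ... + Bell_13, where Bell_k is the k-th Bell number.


Recall Bell_k counts set partitions of a k-set (with Bell_0 = 1 by convention).
Bell_0 through Bell_13: 1, 1, 2, 5, 15, 52, 203, 877, 4140, 21147, 115975, 678570, 4213597, 27644437
Sum = 1 + 1 + 2 + 5 + 15 + 52 + 203 + 877 + 4140 + 21147 + 115975 + 678570 + 4213597 + 27644437 = 32679022.

32679022


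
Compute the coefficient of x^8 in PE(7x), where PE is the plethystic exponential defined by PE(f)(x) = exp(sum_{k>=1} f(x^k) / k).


With f(x) = 7x, the exponent is sum_{k>=1} 7 x^k / k = 7 * (-ln(1 - x)). Exponentiating:
PE(7x) = exp(-7 ln(1 - x)) = 1/(1 - x)^7.
By the negative binomial expansion, [x^n] 1/(1 - x)^7 = C(n + 6, 6).
For n = 8: C(14, 6) = 3003.

3003


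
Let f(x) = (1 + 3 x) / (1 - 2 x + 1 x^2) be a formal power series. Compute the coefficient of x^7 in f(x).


Write f(x) = sum_{k>=0} a_k x^k. Multiplying both sides by 1 - 2 x + 1 x^2 gives
(1 - 2 x + 1 x^2) sum_{k>=0} a_k x^k = 1 + 3 x.
Matching coefficients:
 x^0: a_0 = 1
 x^1: a_1 - 2 a_0 = 3  =>  a_1 = 2*1 + 3 = 5
 x^k (k >= 2): a_k = 2 a_{k-1} - 1 a_{k-2}.
Iterating: a_2 = 9, a_3 = 13, a_4 = 17, a_5 = 21, a_6 = 25, a_7 = 29.
So the coefficient of x^7 is 29.

29


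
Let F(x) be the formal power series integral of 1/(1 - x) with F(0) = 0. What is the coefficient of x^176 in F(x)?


1/(1 - x) = sum_{k>=0} x^k. Integrating termwise and using F(0) = 0 gives
F(x) = sum_{k>=0} x^(k+1) / (k+1) = sum_{m>=1} x^m / m = -ln(1 - x).
So the coefficient of x^176 is 1/176 = 1/176.

1/176


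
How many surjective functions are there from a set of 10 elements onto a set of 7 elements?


By inclusion-exclusion on which target elements are missed, the number of surjections from an n-set onto a k-set is
surj(n, k) = sum_{j=0}^{k} (-1)^j C(k, j) (k - j)^n.
Equivalently surj(n, k) = k! * S(n, k), where S(n, k) is the Stirling number of the second kind.
For n = 10, k = 7:
S(10, 7) = 5880, so
surj = 7! * 5880 = 5040 * 5880 = 29635200.

29635200


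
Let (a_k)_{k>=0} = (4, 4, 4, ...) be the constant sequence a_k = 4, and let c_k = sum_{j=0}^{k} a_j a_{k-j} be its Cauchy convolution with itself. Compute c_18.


Since a_j = 4 for all j >= 0, the convolution sum becomes
c_k = sum_{j=0}^{k} 4 * 4 = 16 * (k + 1).
Equivalently, the generating function of (a_k) is 4/(1 - x) and its square is 16/(1 - x)^2 = sum_{k>=0} 16(k + 1) x^k.
For k = 18: 16 * 19 = 304.

304


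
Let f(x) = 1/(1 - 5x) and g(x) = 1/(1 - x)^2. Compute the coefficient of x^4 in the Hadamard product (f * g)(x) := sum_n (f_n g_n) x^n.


f has coefficients f_k = 5^k. For g = 1/(1 - x)^2 the coefficient is g_k = C(k + 1, 1) = k + 1. The Hadamard coefficient is (f * g)_k = 5^k * (k + 1).
For k = 4: 5^4 * 5 = 625 * 5 = 3125.

3125


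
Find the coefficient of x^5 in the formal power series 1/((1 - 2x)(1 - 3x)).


By partial fractions or Cauchy convolution:
The coefficient equals sum_{k=0}^{5} 2^k * 3^(5-k).
= 665

665


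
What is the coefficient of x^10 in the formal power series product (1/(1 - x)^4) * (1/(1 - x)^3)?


Combine the factors: (1/(1 - x)^4) * (1/(1 - x)^3) = 1/(1 - x)^7.
Then use 1/(1 - x)^r = sum_{k>=0} C(k + r - 1, r - 1) x^k with r = 7 and k = 10:
C(16, 6) = 8008.

8008


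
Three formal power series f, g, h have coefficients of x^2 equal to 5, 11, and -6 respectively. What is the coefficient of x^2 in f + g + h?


Series addition is componentwise:
5 + 11 + -6
= 10

10


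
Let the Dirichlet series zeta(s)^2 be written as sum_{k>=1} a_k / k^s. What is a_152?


The Dirichlet convolution of the constant function 1 with itself gives (1 * 1)(k) = sum_{d | k} 1 = d(k), the number of positive divisors of k.
Since zeta(s) = sum_{k>=1} 1/k^s, we have zeta(s)^2 = sum_{k>=1} d(k)/k^s, so a_k = d(k).
For k = 152: the divisors are 1, 2, 4, 8, 19, 38, 76, 152.
Count = 8.

8


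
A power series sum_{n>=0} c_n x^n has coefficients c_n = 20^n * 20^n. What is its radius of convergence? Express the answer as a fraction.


By the root test (Cauchy-Hadamard), the radius is R = 1 / limsup_n |c_n|^(1/n).
Here |c_n|^(1/n) = (20^n * 20^n)^(1/n) = 20 * 20 = 400 for all n.
So R = 1/400 = 1/400.

1/400


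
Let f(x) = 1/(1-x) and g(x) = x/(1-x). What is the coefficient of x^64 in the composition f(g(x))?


First simplify the composition: f(g(x)) = 1/(1 - x/(1-x)) = (1-x)/((1-x) - x) = (1-x)/(1-2x).
Now extract the coefficient. Write (1-x)/(1-2x) = 1/(1-2x) - x/(1-2x).
The coefficient of x^n in 1/(1-2x) is 2^n, and in x/(1-2x) is 2^(n-1) (for n >= 1).
So the coefficient of x^64 is 2^64 - 2^63 = 18446744073709551616 - 9223372036854775808 = 9223372036854775808.

9223372036854775808


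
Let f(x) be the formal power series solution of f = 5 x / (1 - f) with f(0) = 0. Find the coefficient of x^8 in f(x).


Apply Lagrange inversion: f = 5 x * phi(f) with phi(t) = 1/(1 - t), so
[x^n] f = 5^n * (1/n) [t^(n-1)] phi(t)^n = 5^n * (1/n) [t^(n-1)] (1 - t)^(-n) = 5^n * (1/n) C(2n - 2, n - 1) = 5^n * C_{n-1}.
For n = 8: C_7 = C(14, 7) / 8 = 3432/8 = 429.
With the 5^8 = 390625 factor, the coefficient is 390625 * 429 = 167578125.

167578125


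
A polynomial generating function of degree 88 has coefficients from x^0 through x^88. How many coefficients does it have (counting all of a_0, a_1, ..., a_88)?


A polynomial of degree 88 takes the form a_0 + a_1 x + ... + a_88 x^88.
The number of coefficients is 88 + 1 = 89.

89


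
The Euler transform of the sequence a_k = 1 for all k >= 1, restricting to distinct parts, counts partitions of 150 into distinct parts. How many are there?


Partitions of 150 into distinct parts can be computed via generating function.
Product (1+x)(1+x^2)(1+x^3)...
The coefficient of x^150 = 19406016

19406016


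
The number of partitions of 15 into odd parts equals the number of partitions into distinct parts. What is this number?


Computing partitions of 15 into odd parts (1, 3, 5, ...):
Using the generating function prod_{k>=0} 1/(1-x^(2k+1)),
the count is 27

27


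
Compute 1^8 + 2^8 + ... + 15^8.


This power sum has a closed form given by Faulhaber's formula
sum_{k=1}^{m} k^p = (1 / (p + 1)) * sum_{j=0}^{p} C(p + 1, j) B_j m^(p + 1 - j),
but for small m direct computation is fastest:
1 + 256 + 6561 + 65536 + 390625 + 1679616 + 5764801 + 16777216 + 43046721 + 100000000 + 214358881 + 429981696 + 815730721 + 1475789056 + 2562890625 = 5666482312.

5666482312


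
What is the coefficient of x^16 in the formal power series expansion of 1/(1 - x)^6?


The negative binomial / multiset identity is
1/(1 - x)^r = sum_{k>=0} C(k + r - 1, r - 1) x^k.
Here r = 6 and k = 16, so the coefficient is
C(16 + 5, 5) = C(21, 5)
= 20349

20349


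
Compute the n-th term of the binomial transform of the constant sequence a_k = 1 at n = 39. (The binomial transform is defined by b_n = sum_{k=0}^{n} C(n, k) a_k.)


With a_k = 1 for all k, b_n = sum_{k=0}^{n} C(n, k) = 2^n by the binomial theorem.
For n = 39: 2^39 = 549755813888.

549755813888


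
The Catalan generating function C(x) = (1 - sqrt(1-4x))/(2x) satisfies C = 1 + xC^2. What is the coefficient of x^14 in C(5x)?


Substituting x -> 5x scales the n-th coefficient by 5^n, so [x^14] C(5x) = 5^14 * C_14.
C_14 = C(2*14, 14)/(15) = 40116600/15 = 2674440.
So 5^14 * 2674440 = 6103515625 * 2674440 = 16323486328125000.

16323486328125000


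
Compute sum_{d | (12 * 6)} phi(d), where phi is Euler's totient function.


First, 12 * 6 = 72. One classical identity is sum_{d | n} phi(d) = n (each k in [1, n] has a unique gcd with n, and among the k's with gcd(k, n) = n/d there are phi(d) of them). So the sum equals 72. We also verify directly:
Divisors of 72: 1, 2, 3, 4, 6, 8, 9, 12, 18, 24, 36, 72.
phi values: 1, 1, 2, 2, 2, 4, 6, 4, 6, 8, 12, 24.
Sum = 72.

72


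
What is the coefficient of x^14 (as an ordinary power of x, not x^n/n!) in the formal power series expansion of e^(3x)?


The exponential series is e^y = sum_{k>=0} y^k / k!. Substituting y = 3x gives
e^(3x) = sum_{k>=0} 3^k x^k / k!.
So the coefficient of x^n is a^n/n! with a = 3, n = 14:
3^14 / 14! = 4782969/87178291200 = 19683/358758400

19683/358758400


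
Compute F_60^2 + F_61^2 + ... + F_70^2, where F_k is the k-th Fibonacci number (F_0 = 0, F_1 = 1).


There is a standard identity sum_{k=0}^{N} F_k^2 = F_N * F_{N+1} (proved inductively from the telescoping relation F_k^2 = F_k F_{k+1} - F_{k-1} F_k). Then
sum_{k=60}^{70} F_k^2 = F_70 F_71 - F_59 F_60.
Computing: F_70 = 190392490709135, F_71 = 308061521170129, F_59 = 956722026041, F_60 = 1548008755920.
Sum = 190392490709135 * 308061521170129 - 956722026041 * 1548008755920 = 58651119293152487755936515695.

58651119293152487755936515695


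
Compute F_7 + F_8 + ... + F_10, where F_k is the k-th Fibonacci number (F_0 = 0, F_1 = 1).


Use the identity sum_{k=0}^{N} F_k = F_{N+2} - 1 (which follows from F_{k+2} - F_{k+1} = F_k). Then
sum_{k=7}^{10} F_k = (F_{12} - 1) - (F_{8} - 1) = F_{12} - F_{8}.
Computing: F_{12} = 144, F_{8} = 21, so
Sum = 144 - 21 = 123.

123


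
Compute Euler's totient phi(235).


phi(n) counts integers in [1, n] coprime to n. Using the multiplicative formula phi(n) = n * prod_{p | n} (1 - 1/p):
235 = 5 * 47, so
phi(235) = 235 * (1 - 1/5) * (1 - 1/47) = 184.

184


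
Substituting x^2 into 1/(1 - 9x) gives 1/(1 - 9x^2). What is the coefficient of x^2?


The coefficient of x^(2m) in 1/(1 - 9x^2) is 9^m.
With n = 2 = 2*1, the coefficient is 9^1 = 9.

9


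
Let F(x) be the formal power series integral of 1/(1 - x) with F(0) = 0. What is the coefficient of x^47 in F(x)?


1/(1 - x) = sum_{k>=0} x^k. Integrating termwise and using F(0) = 0 gives
F(x) = sum_{k>=0} x^(k+1) / (k+1) = sum_{m>=1} x^m / m = -ln(1 - x).
So the coefficient of x^47 is 1/47 = 1/47.

1/47


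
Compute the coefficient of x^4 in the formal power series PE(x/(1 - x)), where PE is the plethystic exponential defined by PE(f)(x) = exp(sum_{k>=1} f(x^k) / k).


For f(x) = x/(1 - x) we have
sum_{k>=1} f(x^k) / k = sum_{k>=1} (1/k) * x^k / (1 - x^k) = sum_{k, m >= 1} x^(k m) / k,
which after exponentiating simplifies to
PE(x/(1 - x)) = prod_{k>=1} 1 / (1 - x^k).
This is the generating function for the partition function p(n), so the coefficient of x^4 is p(4).
Computing p(4) by dynamic programming over parts 1, 2, ..., 4: p(4) = 5.

5


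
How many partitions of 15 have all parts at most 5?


Using the generating function (1-x)^(-1)(1-x^2)^(-1)...(1-x^5)^(-1),
the coefficient of x^15 counts these restricted partitions.
Result = 84

84


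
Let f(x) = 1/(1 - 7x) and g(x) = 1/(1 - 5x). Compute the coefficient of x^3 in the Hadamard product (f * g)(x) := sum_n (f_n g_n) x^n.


f has coefficients f_k = 7^k and g has coefficients g_k = 5^k, so the Hadamard product has coefficient (f*g)_k = 7^k * 5^k = 35^k.
For k = 3: 35^3 = 42875.

42875


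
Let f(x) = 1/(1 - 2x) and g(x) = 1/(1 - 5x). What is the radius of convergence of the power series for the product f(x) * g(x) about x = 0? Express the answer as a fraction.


The radius of 1/(1 - 2x) is 1/2 (nearest singularity at x = 1/2), and the radius of 1/(1 - 5x) is 1/5.
The product f(x)*g(x) = 1/((1 - 2x)(1 - 5x)) has singularities at both 1/2 and 1/5, so its radius of convergence is the distance to the nearest one:
min(1/2, 1/5) = 1/5.

1/5


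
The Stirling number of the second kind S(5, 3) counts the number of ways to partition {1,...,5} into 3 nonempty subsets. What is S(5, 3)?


Using the explicit formula S(n,k) = (1/k!) sum_{j=0}^{k} (-1)^(k-j) C(k,j) j^n:
S(5, 3) = 25
Equivalently, S(n,k) is n! times the coefficient of x^n in the EGF (e^x - 1)^k / k!.

25


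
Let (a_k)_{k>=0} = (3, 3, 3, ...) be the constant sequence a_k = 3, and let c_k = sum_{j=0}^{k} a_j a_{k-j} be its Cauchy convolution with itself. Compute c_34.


Since a_j = 3 for all j >= 0, the convolution sum becomes
c_k = sum_{j=0}^{k} 3 * 3 = 9 * (k + 1).
Equivalently, the generating function of (a_k) is 3/(1 - x) and its square is 9/(1 - x)^2 = sum_{k>=0} 9(k + 1) x^k.
For k = 34: 9 * 35 = 315.

315


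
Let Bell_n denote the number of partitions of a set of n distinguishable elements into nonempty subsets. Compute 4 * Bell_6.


Bell_6 can be computed from the Bell triangle or from Dobinski's identity Bell_n = (1/e) * sum_{k>=0} k^n / k!.
Computing Bell_6 = 203.
Then 4 * 203 = 812.

812


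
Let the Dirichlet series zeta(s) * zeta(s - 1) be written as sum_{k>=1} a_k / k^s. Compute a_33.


Convolution gives a_k = sum_{d | k} d * 1 = sum_{d | k} d = sigma(k), the sum of positive divisors of k.
For k = 33, the divisors are 1, 3, 11, 33, so
sigma(33) = 1 + 3 + 11 + 33 = 48.

48


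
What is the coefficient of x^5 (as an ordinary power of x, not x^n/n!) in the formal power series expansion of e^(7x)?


The exponential series is e^y = sum_{k>=0} y^k / k!. Substituting y = 7x gives
e^(7x) = sum_{k>=0} 7^k x^k / k!.
So the coefficient of x^n is a^n/n! with a = 7, n = 5:
7^5 / 5! = 16807/120 = 16807/120

16807/120


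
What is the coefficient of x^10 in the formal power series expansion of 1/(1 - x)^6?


The expansion 1/(1 - x)^r = sum_{k>=0} C(k + r - 1, r - 1) x^k follows from the multiset / negative-binomial theorem (or from repeated differentiation of the geometric series).
For r = 6 and k = 10:
C(15, 5) = 1307674368000 / (120 * 3628800) = 3003.

3003


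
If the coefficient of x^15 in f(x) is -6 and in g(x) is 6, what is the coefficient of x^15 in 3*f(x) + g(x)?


Scalar multiplication scales coefficients: 3 * -6 = -18.
Then add the g coefficient: -18 + 6
= -12

-12


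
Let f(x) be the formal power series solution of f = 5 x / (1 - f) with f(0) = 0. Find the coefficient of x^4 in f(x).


Apply Lagrange inversion: f = 5 x * phi(f) with phi(t) = 1/(1 - t), so
[x^n] f = 5^n * (1/n) [t^(n-1)] phi(t)^n = 5^n * (1/n) [t^(n-1)] (1 - t)^(-n) = 5^n * (1/n) C(2n - 2, n - 1) = 5^n * C_{n-1}.
For n = 4: C_3 = C(6, 3) / 4 = 20/4 = 5.
With the 5^4 = 625 factor, the coefficient is 625 * 5 = 3125.

3125


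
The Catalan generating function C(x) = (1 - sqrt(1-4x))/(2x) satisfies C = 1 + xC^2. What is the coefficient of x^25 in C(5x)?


Substituting x -> 5x scales the n-th coefficient by 5^n, so [x^25] C(5x) = 5^25 * C_25.
C_25 = C(2*25, 25)/(26) = 126410606437752/26 = 4861946401452.
So 5^25 * 4861946401452 = 298023223876953125 * 4861946401452 = 1448972940877676010131835937500.

1448972940877676010131835937500


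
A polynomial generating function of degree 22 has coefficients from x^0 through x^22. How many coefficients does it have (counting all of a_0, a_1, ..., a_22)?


A polynomial of degree 22 takes the form a_0 + a_1 x + ... + a_22 x^22.
The number of coefficients is 22 + 1 = 23.

23


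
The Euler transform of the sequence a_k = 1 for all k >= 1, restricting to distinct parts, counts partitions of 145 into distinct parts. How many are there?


Partitions of 145 into distinct parts can be computed via generating function.
Product (1+x)(1+x^2)(1+x^3)...
The coefficient of x^145 = 13699699

13699699


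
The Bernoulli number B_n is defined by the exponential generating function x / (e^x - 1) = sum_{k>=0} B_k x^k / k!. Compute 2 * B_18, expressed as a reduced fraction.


Bernoulli numbers can also be computed recursively via B_0 = 1 and sum_{j=0}^{m} C(m+1, j) B_j = 0 for m >= 1. Odd-index Bernoulli numbers vanish for k >= 3.
Computing B_18 = 43867/798, so 2 * B_18 = 2 * 43867/798 = 43867/399.

43867/399


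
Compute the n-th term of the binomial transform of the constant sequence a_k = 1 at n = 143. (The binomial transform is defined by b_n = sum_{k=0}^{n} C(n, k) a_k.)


With a_k = 1 for all k, b_n = sum_{k=0}^{n} C(n, k) = 2^n by the binomial theorem.
For n = 143: 2^143 = 11150372599265311570767859136324180752990208.

11150372599265311570767859136324180752990208


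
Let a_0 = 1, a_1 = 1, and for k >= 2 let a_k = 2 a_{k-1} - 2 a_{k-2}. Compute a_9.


Iterating the recurrence forward:
a_0 = 1
a_1 = 1
a_2 = 2*1 - 2*1 = 0
a_3 = 2*0 - 2*1 = -2
a_4 = 2*-2 - 2*0 = -4
a_5 = 2*-4 - 2*-2 = -4
a_6 = 2*-4 - 2*-4 = 0
a_7 = 2*0 - 2*-4 = 8
a_8 = 2*8 - 2*0 = 16
a_9 = 2*16 - 2*8 = 16
So a_9 = 16.

16


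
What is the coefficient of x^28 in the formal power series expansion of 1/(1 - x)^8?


The negative binomial / multiset identity is
1/(1 - x)^r = sum_{k>=0} C(k + r - 1, r - 1) x^k.
Here r = 8 and k = 28, so the coefficient is
C(28 + 7, 7) = C(35, 7)
= 6724520

6724520


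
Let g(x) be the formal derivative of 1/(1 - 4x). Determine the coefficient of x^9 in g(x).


Differentiate termwise: d/dx sum_{k>=0} 4^k x^k = sum_{k>=1} k 4^k x^(k-1) = sum_{j>=0} (j+1) 4^(j+1) x^j.
Equivalently, d/dx [1/(1 - 4x)] = 4/(1 - 4x)^2.
For j = 9: 10 * 4^10 = 10 * 1048576 = 10485760.

10485760


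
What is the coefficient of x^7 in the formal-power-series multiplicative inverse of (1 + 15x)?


The inverse is 1/(1 + 15x). Apply the geometric identity 1/(1 - y) = sum_{k>=0} y^k with y = -15x:
1/(1 + 15x) = sum_{k>=0} (-15)^k x^k.
So the coefficient of x^7 is (-15)^7 = -170859375.

-170859375


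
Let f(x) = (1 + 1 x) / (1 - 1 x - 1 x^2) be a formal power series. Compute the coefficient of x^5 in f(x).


Write f(x) = sum_{k>=0} a_k x^k. Multiplying both sides by 1 - 1 x - 1 x^2 gives
(1 - 1 x - 1 x^2) sum_{k>=0} a_k x^k = 1 + 1 x.
Matching coefficients:
 x^0: a_0 = 1
 x^1: a_1 - 1 a_0 = 1  =>  a_1 = 1*1 + 1 = 2
 x^k (k >= 2): a_k = 1 a_{k-1} + 1 a_{k-2}.
Iterating: a_2 = 3, a_3 = 5, a_4 = 8, a_5 = 13.
So the coefficient of x^5 is 13.

13


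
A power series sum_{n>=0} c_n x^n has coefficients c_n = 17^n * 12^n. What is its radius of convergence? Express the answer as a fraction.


By the root test (Cauchy-Hadamard), the radius is R = 1 / limsup_n |c_n|^(1/n).
Here |c_n|^(1/n) = (17^n * 12^n)^(1/n) = 17 * 12 = 204 for all n.
So R = 1/204 = 1/204.

1/204


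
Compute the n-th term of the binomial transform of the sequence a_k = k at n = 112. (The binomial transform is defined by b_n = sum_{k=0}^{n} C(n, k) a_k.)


With a_k = k, b_n = sum_{k=0}^{n} C(n, k) k. Using k * C(n, k) = n * C(n-1, k-1) gives b_n = n * sum_{k>=1} C(n-1, k-1) = n * 2^(n-1).
For n = 112: 112 * 2^111 = 112 * 2596148429267413814265248164610048 = 290768624077950347197707794436325376.

290768624077950347197707794436325376


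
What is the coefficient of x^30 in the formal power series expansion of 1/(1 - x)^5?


The negative binomial / multiset identity is
1/(1 - x)^r = sum_{k>=0} C(k + r - 1, r - 1) x^k.
Here r = 5 and k = 30, so the coefficient is
C(30 + 4, 4) = C(34, 4)
= 46376

46376


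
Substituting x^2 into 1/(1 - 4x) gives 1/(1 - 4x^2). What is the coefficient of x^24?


The coefficient of x^(2m) in 1/(1 - 4x^2) is 4^m.
With n = 24 = 2*12, the coefficient is 4^12 = 16777216.

16777216


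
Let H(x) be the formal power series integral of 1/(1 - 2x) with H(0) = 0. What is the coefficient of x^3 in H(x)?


1/(1 - 2x) = sum_{k>=0} 2^k x^k. Integrating termwise with H(0) = 0:
H(x) = sum_{k>=0} 2^k x^(k+1) / (k+1) = sum_{m>=1} 2^(m-1) x^m / m.
For m = 3: 2^2/3 = 4/3 = 4/3.

4/3


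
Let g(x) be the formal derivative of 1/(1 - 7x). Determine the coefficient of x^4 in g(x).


Differentiate termwise: d/dx sum_{k>=0} 7^k x^k = sum_{k>=1} k 7^k x^(k-1) = sum_{j>=0} (j+1) 7^(j+1) x^j.
Equivalently, d/dx [1/(1 - 7x)] = 7/(1 - 7x)^2.
For j = 4: 5 * 7^5 = 5 * 16807 = 84035.

84035


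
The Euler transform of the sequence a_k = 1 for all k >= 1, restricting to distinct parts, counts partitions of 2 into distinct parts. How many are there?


Partitions of 2 into distinct parts can be computed via generating function.
Product (1+x)(1+x^2)(1+x^3)...
The coefficient of x^2 = 1

1


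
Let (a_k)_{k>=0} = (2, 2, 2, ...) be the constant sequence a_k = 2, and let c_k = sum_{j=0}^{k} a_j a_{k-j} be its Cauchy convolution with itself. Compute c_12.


Since a_j = 2 for all j >= 0, the convolution sum becomes
c_k = sum_{j=0}^{k} 2 * 2 = 4 * (k + 1).
Equivalently, the generating function of (a_k) is 2/(1 - x) and its square is 4/(1 - x)^2 = sum_{k>=0} 4(k + 1) x^k.
For k = 12: 4 * 13 = 52.

52


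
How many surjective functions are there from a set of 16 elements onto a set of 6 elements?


By inclusion-exclusion on which target elements are missed, the number of surjections from an n-set onto a k-set is
surj(n, k) = sum_{j=0}^{k} (-1)^j C(k, j) (k - j)^n.
Equivalently surj(n, k) = k! * S(n, k), where S(n, k) is the Stirling number of the second kind.
For n = 16, k = 6:
S(16, 6) = 2734926558, so
surj = 6! * 2734926558 = 720 * 2734926558 = 1969147121760.

1969147121760


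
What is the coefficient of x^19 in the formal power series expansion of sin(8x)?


The Maclaurin series is sin(t) = sum_{k>=0} (-1)^k t^(2k+1) / (2k+1)!, so substituting t = 8x, only odd powers of x are nonzero, with coefficient of x^(2k+1) equal to (-1)^k 8^(2k+1) / (2k+1)!.
Write 19 = 2*9 + 1, giving the coefficient (-1)^9 * 8^19 / 19! = -144115188075855872/121645100408832000 = -2199023255552/1856156927625.

-2199023255552/1856156927625


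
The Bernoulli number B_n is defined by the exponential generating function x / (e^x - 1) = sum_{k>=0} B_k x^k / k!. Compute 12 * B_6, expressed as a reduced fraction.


Bernoulli numbers can also be computed recursively via B_0 = 1 and sum_{j=0}^{m} C(m+1, j) B_j = 0 for m >= 1. Odd-index Bernoulli numbers vanish for k >= 3.
Computing B_6 = 1/42, so 12 * B_6 = 12 * 1/42 = 2/7.

2/7


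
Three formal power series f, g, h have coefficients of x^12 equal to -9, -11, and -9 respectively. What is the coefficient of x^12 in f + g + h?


Series addition is componentwise:
-9 + -11 + -9
= -29

-29


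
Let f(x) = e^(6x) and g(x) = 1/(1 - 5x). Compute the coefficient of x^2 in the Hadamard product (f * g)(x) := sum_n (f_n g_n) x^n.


Expanding: f_k = 6^k/k! (from e^(6x)) and g_k = 5^k (from 1/(1 - 5x)). So the Hadamard coefficient (f * g)_k = 6^k 5^k / k! = (30)^k / k!.
For k = 2: 30^2/2! = 900/2 = 450.

450


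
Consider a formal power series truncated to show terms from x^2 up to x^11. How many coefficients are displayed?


From x^2 to x^11 inclusive, the count is 11 - 2 + 1 = 10.

10


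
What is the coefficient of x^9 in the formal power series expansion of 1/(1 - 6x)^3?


The general identity 1/(1 - c x)^r = sum_{k>=0} c^k C(k + r - 1, r - 1) x^k follows by substituting y = c x into 1/(1 - y)^r = sum_{k>=0} C(k + r - 1, r - 1) y^k.
For c = 6, r = 3, k = 9:
6^9 * C(11, 2) = 10077696 * 55 = 554273280.

554273280


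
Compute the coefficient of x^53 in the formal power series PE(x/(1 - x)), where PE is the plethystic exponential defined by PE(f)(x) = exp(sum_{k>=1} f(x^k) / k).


For f(x) = x/(1 - x) we have
sum_{k>=1} f(x^k) / k = sum_{k>=1} (1/k) * x^k / (1 - x^k) = sum_{k, m >= 1} x^(k m) / k,
which after exponentiating simplifies to
PE(x/(1 - x)) = prod_{k>=1} 1 / (1 - x^k).
This is the generating function for the partition function p(n), so the coefficient of x^53 is p(53).
Computing p(53) by dynamic programming over parts 1, 2, ..., 53: p(53) = 329931.

329931


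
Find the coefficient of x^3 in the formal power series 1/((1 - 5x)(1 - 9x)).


By partial fractions or Cauchy convolution:
The coefficient equals sum_{k=0}^{3} 5^k * 9^(3-k).
= 1484

1484


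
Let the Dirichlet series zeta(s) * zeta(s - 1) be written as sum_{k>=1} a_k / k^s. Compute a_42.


Convolution gives a_k = sum_{d | k} d * 1 = sum_{d | k} d = sigma(k), the sum of positive divisors of k.
For k = 42, the divisors are 1, 2, 3, 6, 7, 14, 21, 42, so
sigma(42) = 1 + 2 + 3 + 6 + 7 + 14 + 21 + 42 = 96.

96


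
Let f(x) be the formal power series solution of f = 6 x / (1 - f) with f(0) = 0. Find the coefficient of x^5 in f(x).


Apply Lagrange inversion: f = 6 x * phi(f) with phi(t) = 1/(1 - t), so
[x^n] f = 6^n * (1/n) [t^(n-1)] phi(t)^n = 6^n * (1/n) [t^(n-1)] (1 - t)^(-n) = 6^n * (1/n) C(2n - 2, n - 1) = 6^n * C_{n-1}.
For n = 5: C_4 = C(8, 4) / 5 = 70/5 = 14.
With the 6^5 = 7776 factor, the coefficient is 7776 * 14 = 108864.

108864


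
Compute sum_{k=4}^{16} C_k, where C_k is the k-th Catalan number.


C_4 through C_16: 14, 42, 132, 429, 1430, 4862, 16796, 58786, 208012, 742900, 2674440, 9694845, 35357670
Sum = 14 + 42 + 132 + 429 + 1430 + 4862 + 16796 + 58786 + 208012 + 742900 + 2674440 + 9694845 + 35357670
= 48760358

48760358


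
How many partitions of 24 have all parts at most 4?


Using the generating function (1-x)^(-1)(1-x^2)^(-1)...(1-x^4)^(-1),
the coefficient of x^24 counts these restricted partitions.
Result = 169

169


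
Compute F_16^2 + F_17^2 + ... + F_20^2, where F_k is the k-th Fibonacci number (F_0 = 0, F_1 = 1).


There is a standard identity sum_{k=0}^{N} F_k^2 = F_N * F_{N+1} (proved inductively from the telescoping relation F_k^2 = F_k F_{k+1} - F_{k-1} F_k). Then
sum_{k=16}^{20} F_k^2 = F_20 F_21 - F_15 F_16.
Computing: F_20 = 6765, F_21 = 10946, F_15 = 610, F_16 = 987.
Sum = 6765 * 10946 - 610 * 987 = 73447620.

73447620


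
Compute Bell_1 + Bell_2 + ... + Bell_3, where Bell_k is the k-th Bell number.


Recall Bell_k counts set partitions of a k-set (with Bell_0 = 1 by convention).
Bell_1 through Bell_3: 1, 2, 5
Sum = 1 + 2 + 5 = 8.

8


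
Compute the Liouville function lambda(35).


The Liouville function is lambda(k) = (-1)^Omega(k), where Omega(k) counts the prime factors of k with multiplicity.
Factoring: 35 = 5 * 7, so Omega(35) = 2.
lambda(35) = (-1)^2 = 1.

1


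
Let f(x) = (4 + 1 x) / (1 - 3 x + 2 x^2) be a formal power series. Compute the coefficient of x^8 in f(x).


Write f(x) = sum_{k>=0} a_k x^k. Multiplying both sides by 1 - 3 x + 2 x^2 gives
(1 - 3 x + 2 x^2) sum_{k>=0} a_k x^k = 4 + 1 x.
Matching coefficients:
 x^0: a_0 = 4
 x^1: a_1 - 3 a_0 = 1  =>  a_1 = 3*4 + 1 = 13
 x^k (k >= 2): a_k = 3 a_{k-1} - 2 a_{k-2}.
Iterating: a_2 = 31, a_3 = 67, a_4 = 139, a_5 = 283, a_6 = 571, a_7 = 1147, a_8 = 2299.
So the coefficient of x^8 is 2299.

2299


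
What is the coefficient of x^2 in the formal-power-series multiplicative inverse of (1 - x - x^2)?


Let the inverse be f(x) = sum_{k>=0} a_k x^k. From f(x) * (1 - x - x^2) = 1 and matching coefficients:
 x^0: a_0 = 1.
 x^1: a_1 - a_0 = 0, so a_1 = 1.
 x^k (k >= 2): a_k - a_{k-1} - a_{k-2} = 0, i.e. a_k = a_{k-1} + a_{k-2}.
This is the Fibonacci-type recurrence shifted so that a_0 = a_1 = 1.
Iterating: a_0=1, a_1=1, a_2=2
a_2 = 2.

2


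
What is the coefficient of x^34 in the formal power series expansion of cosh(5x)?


The Maclaurin series is cosh(t) = sum_{m>=0} t^(2m) / (2m)!, so substituting t = 5x, only even powers of x are nonzero, with coefficient of x^(2m) equal to 5^(2m) / (2m)!.
For x^34 the coefficient is 5^34/34! = 582076609134674072265625/295232799039604140847618609643520000000 = 7450580596923828125/3778979827706933002849518203437056.

7450580596923828125/3778979827706933002849518203437056


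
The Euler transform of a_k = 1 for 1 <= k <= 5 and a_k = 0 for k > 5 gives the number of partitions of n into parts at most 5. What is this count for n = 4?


Partitions of 4 into parts at most 5:
Using generating function (1-x)^(-1)(1-x^2)^(-1)...(1-x^5)^(-1),
the coefficient of x^4 = 5

5


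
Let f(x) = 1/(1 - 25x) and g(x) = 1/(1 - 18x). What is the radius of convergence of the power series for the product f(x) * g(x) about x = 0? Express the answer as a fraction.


The radius of 1/(1 - 25x) is 1/25 (nearest singularity at x = 1/25), and the radius of 1/(1 - 18x) is 1/18.
The product f(x)*g(x) = 1/((1 - 25x)(1 - 18x)) has singularities at both 1/25 and 1/18, so its radius of convergence is the distance to the nearest one:
min(1/25, 1/18) = 1/25.

1/25


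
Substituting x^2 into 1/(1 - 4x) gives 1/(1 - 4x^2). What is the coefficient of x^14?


The coefficient of x^(2m) in 1/(1 - 4x^2) is 4^m.
With n = 14 = 2*7, the coefficient is 4^7 = 16384.

16384


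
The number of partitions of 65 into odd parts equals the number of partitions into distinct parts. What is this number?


Computing partitions of 65 into odd parts (1, 3, 5, ...):
Using the generating function prod_{k>=0} 1/(1-x^(2k+1)),
the count is 18200

18200


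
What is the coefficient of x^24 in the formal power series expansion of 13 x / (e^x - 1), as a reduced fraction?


The exponential generating function for Bernoulli numbers is
x / (e^x - 1) = sum_{k>=0} B_k x^k / k!.
So the coefficient of x^24 in 13 x / (e^x - 1) is 13 B_24 / 24!.
Computing: B_24 = -236364091/2730, 24! = 620448401733239439360000, giving
13 * -236364091/2730 / 620448401733239439360000 = -236364091/130294164363980282265600000.

-236364091/130294164363980282265600000


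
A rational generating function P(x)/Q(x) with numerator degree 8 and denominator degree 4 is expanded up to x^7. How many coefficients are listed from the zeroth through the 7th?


Expanding up to x^7 gives the coefficients for x^0, x^1, ..., x^7.
That is 7 + 1 = 8 coefficients in total.

8


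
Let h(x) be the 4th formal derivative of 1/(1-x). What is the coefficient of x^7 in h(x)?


Differentiating 4 times: d^4/dx^4 [1/(1-x)] = 4!/(1-x)^5.
The expansion 1/(1-x)^5 = sum_{k>=0} C(k+4, 4) x^k, so the coefficient of x^n in 4!/(1-x)^5 is 4! * C(n+4, 4).
For n = 7: 24 * C(11, 4) = 24 * 330 = 7920

7920


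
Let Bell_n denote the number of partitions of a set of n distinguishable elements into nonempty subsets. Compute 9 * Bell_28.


Bell_28 can be computed from the Bell triangle or from Dobinski's identity Bell_n = (1/e) * sum_{k>=0} k^n / k!.
Computing Bell_28 = 6160539404599934652455.
Then 9 * 6160539404599934652455 = 55444854641399411872095.

55444854641399411872095


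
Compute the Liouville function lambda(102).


The Liouville function is lambda(k) = (-1)^Omega(k), where Omega(k) counts the prime factors of k with multiplicity.
Factoring: 102 = 2 * 3 * 17, so Omega(102) = 3.
lambda(102) = (-1)^3 = -1.

-1


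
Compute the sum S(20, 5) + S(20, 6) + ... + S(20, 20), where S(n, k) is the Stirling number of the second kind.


By definition, S(n, k) counts partitions of an n-set into exactly k nonempty blocks.
Computing row n = 20 for k = 5..20:
S(20, k): 749206090500, 4306078895384, 11143554045652, 15170932662679, 12011282644725, 5917584964655, 1900842429486, 411016633391, 61068660380, 6302524580, 452329200, 22350954, 741285, 15675, 190, 1
Sum = 51678344988737.

51678344988737


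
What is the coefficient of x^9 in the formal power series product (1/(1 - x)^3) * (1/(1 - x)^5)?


Combine the factors: (1/(1 - x)^3) * (1/(1 - x)^5) = 1/(1 - x)^8.
Then use 1/(1 - x)^r = sum_{k>=0} C(k + r - 1, r - 1) x^k with r = 8 and k = 9:
C(16, 7) = 11440.

11440


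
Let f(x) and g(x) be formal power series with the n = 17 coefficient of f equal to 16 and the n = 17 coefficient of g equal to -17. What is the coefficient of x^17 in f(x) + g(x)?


Addition of formal power series is termwise.
The coefficient of x^17 in f + g = 16 + -17
= -1

-1


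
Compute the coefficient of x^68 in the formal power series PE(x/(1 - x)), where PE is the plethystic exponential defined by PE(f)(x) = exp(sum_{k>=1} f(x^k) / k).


For f(x) = x/(1 - x) we have
sum_{k>=1} f(x^k) / k = sum_{k>=1} (1/k) * x^k / (1 - x^k) = sum_{k, m >= 1} x^(k m) / k,
which after exponentiating simplifies to
PE(x/(1 - x)) = prod_{k>=1} 1 / (1 - x^k).
This is the generating function for the partition function p(n), so the coefficient of x^68 is p(68).
Computing p(68) by dynamic programming over parts 1, 2, ..., 68: p(68) = 3087735.

3087735
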